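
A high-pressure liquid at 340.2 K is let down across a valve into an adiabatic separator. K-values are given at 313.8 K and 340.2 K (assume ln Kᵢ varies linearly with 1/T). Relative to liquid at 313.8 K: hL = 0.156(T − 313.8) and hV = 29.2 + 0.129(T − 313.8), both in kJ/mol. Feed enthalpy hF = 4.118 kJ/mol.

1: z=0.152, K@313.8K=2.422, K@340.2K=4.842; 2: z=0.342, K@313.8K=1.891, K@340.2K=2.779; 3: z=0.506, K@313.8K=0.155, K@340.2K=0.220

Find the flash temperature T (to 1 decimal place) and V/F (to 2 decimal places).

T = 315.4 K, V/F = 0.13

Adiabatic flash: solve Rachford–Rice at each trial T, then check hF = ψ·hV(T) + (1−ψ)·hL(T).
  T = 313.8 K: K = (2.422, 1.891, 0.155), RR gives ψ = 0.102, H_out = 2.985 kJ/mol
  T = 340.2 K: K = (4.842, 2.779, 0.220), RR gives ψ = 0.409, H_out = 15.764 kJ/mol
  T = 327.0 K: K = (3.473, 2.310, 0.186), RR gives ψ = 0.294, H_out = 10.531 kJ/mol
  T = 320.4 K: K = (2.911, 2.094, 0.170), RR gives ψ = 0.213, H_out = 7.208 kJ/mol
  T = 317.1 K: K = (2.658, 1.991, 0.162), RR gives ψ = 0.162, H_out = 5.242 kJ/mol
  T = 315.5 K: K = (2.541, 1.942, 0.159), RR gives ψ = 0.135, H_out = 4.190 kJ/mol
Linear interpolation between T = 313.8 (H_out = 2.985) and T = 315.5 (H_out = 4.190) on hF = 4.118 gives T ≈ 315.4 K, at which ψ = 0.13.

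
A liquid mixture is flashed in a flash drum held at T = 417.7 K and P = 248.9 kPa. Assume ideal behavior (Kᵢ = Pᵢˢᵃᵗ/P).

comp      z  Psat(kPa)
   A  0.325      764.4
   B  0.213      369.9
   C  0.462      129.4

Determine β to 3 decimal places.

β = 0.736

Raoult's law: Kᵢ = Pᵢˢᵃᵗ/P = Pᵢˢᵃᵗ/248.9.
  K_A = 764.4/248.9 = 3.07111, K_B = 369.9/248.9 = 1.48614, K_C = 129.4/248.9 = 0.51989
Let β = V/F and solve Σ zᵢ(Kᵢ−1)/(1+β(Kᵢ−1)) = 0.
Feasibility: ΣzᵢKᵢ = 1.555, Σzᵢ/Kᵢ = 1.138 — both > 1, two phases present.
Newton–Raphson from β = 0.5:
  β = 0.500: g = 0.1221, g' = -0.553 → β = 0.721
  β = 0.721: g = 0.0076, g' = -0.501 → β = 0.736
Converged at β = 0.736.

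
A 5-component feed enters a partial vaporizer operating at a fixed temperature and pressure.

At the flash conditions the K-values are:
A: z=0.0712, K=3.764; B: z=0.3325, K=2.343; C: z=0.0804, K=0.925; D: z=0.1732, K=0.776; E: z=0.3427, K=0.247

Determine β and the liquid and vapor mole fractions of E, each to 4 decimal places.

Iterate (Newton) starting at β = 0.58:
  β = 0.5800: g = -0.18242, g' = -0.8942 → β = 0.3760
  β = 0.3760: g = -0.01533, g' = -0.7845 → β = 0.3565
Converged at β = 0.3565.
Compositions from xᵢ = zᵢ/(1+β(Kᵢ−1)), yᵢ = Kᵢxᵢ:
  A: x = 0.0359, y = 0.1350
  B: x = 0.2249, y = 0.5268
  C: x = 0.0826, y = 0.0764
  D: x = 0.1882, y = 0.1461
  E: x = 0.4684, y = 0.1157

β = 0.3565, x_E = 0.4684, y_E = 0.1157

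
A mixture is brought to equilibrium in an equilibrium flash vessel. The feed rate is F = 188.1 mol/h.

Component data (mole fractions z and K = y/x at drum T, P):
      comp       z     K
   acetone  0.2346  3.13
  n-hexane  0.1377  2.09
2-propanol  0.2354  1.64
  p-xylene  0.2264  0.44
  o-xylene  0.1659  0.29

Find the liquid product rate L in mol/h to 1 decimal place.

L = 69.4 mol/h

Rachford–Rice: g(V/F) = Σ zᵢ(Kᵢ−1)/(1+V/F(Kᵢ−1)) = 0.
g(0) = ΣzᵢKᵢ − 1 = 0.5559 and g(1) = 1 − Σzᵢ/Kᵢ = -0.3710, so a root lies in (0, 1).
Newton–Raphson from V/F = 0.32:
  V/F = 0.3200: g = 0.22660, g' = -0.7782 → V/F = 0.6112
  V/F = 0.6112: g = 0.01461, g' = -0.7348 → V/F = 0.6311
  V/F = 0.6311: g = -0.00009, g' = -0.7444 → V/F = 0.6310
Converged at V/F = 0.6310.
Then V = V/F·F = 0.6310·188.1 = 118.7 mol/h and L = F − V = 69.4 mol/h.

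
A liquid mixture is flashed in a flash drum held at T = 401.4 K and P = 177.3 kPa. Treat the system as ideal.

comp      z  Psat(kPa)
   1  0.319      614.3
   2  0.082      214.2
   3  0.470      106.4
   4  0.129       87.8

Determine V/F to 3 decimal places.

Raoult's law: Kᵢ = Pᵢˢᵃᵗ/P = Pᵢˢᵃᵗ/177.3.
  K_1 = 614.3/177.3 = 3.46475, K_2 = 214.2/177.3 = 1.20812, K_3 = 106.4/177.3 = 0.60011, K_4 = 87.8/177.3 = 0.49521
Material balance + equilibrium reduce to Σ zᵢ(Kᵢ−1)/(1+V/F(Kᵢ−1)) = 0.
g(0) = ΣzᵢKᵢ − 1 = 0.550 and g(1) = 1 − Σzᵢ/Kᵢ = -0.204, so a root lies in (0, 1).
Newton iteration, V/F⁰ = 0.5:
  V/F = 0.500: g = 0.0456, g' = -0.568 → V/F = 0.580
  V/F = 0.580: g = 0.0019, g' = -0.524 → V/F = 0.584
Converged at V/F = 0.584.

V/F = 0.584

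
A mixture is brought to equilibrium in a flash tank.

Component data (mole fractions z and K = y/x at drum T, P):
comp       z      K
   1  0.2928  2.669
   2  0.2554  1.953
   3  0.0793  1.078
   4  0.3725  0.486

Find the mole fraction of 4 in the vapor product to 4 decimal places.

y_4 = 0.3228

Rachford–Rice: g(ψ) = Σ zᵢ(Kᵢ−1)/(1+ψ(Kᵢ−1)) = 0.
Check two-phase: ΣzᵢKᵢ = 1.5468 > 1 and Σzᵢ/Kᵢ = 1.0805 > 1, so g(0) = 0.5468 > 0 and g(1) = -0.0805 < 0.
Iterate (Newton) starting at ψ = 0.37:
  ψ = 0.3700: g = 0.25165, g' = -0.5890 → ψ = 0.7972
  ψ = 0.7972: g = 0.02943, g' = -0.5080 → ψ = 0.8552
  ψ = 0.8552: g = -0.00039, g' = -0.5226 → ψ = 0.8544
Converged at ψ = 0.8544.
Compositions from xᵢ = zᵢ/(1+ψ(Kᵢ−1)), yᵢ = Kᵢxᵢ:
  1: x = 0.1207, y = 0.3221
  2: x = 0.1408, y = 0.2749
  3: x = 0.0743, y = 0.0801
  4: x = 0.6642, y = 0.3228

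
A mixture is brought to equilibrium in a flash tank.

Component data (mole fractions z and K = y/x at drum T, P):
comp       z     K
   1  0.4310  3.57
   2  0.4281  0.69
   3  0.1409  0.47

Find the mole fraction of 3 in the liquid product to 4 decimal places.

Material balance + equilibrium reduce to Σ zᵢ(Kᵢ−1)/(1+ψ(Kᵢ−1)) = 0.
Feasibility: ΣzᵢKᵢ = 1.9003, Σzᵢ/Kᵢ = 1.0410 — both > 1, two phases present.
Iterate (Newton) starting at ψ = 0.5:
  ψ = 0.5000: g = 0.22610, g' = -0.6761 → ψ = 0.8344
  ψ = 0.8344: g = 0.03936, g' = -0.4900 → ψ = 0.9147
  ψ = 0.9147: g = 0.00037, g' = -0.4828 → ψ = 0.9155
Converged at ψ = 0.9155.
Compositions from xᵢ = zᵢ/(1+ψ(Kᵢ−1)), yᵢ = Kᵢxᵢ:
  1: x = 0.1285, y = 0.4589
  2: x = 0.5977, y = 0.4124
  3: x = 0.2737, y = 0.1286

x_3 = 0.2737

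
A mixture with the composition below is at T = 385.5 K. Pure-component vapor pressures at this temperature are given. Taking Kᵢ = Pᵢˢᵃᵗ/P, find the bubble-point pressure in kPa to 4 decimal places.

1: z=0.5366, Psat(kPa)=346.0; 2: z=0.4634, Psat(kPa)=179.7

At the bubble point ψ → 0, so ΣzᵢKᵢ = 1 with Kᵢ = Pᵢˢᵃᵗ/P ⇒ P = ΣzᵢPᵢˢᵃᵗ.
P = 0.5366·346.0 + 0.4634·179.7 = 268.9366 kPa

Pbub = 268.9366 kPa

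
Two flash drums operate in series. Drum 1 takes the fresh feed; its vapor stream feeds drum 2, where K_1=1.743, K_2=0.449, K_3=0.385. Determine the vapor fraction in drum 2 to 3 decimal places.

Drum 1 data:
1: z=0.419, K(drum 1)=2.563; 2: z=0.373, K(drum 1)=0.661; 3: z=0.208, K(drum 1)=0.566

V/F (drum 2) = 0.187

Drum 1:
Newton–Raphson from ψ₁ = 0.5:
  ψ₁ = 0.500: g = 0.1001, g' = -0.449 → ψ₁ = 0.723
  ψ₁ = 0.723: g = 0.0084, g' = -0.384 → ψ₁ = 0.745
Converged at ψ₁ = 0.745.
Drum-1 compositions:
  1: x = 0.194, y = 0.496
  2: x = 0.499, y = 0.330
  3: x = 0.307, y = 0.174
Drum-2 feed = drum-1 vapor: z₂ = (0.4962, 0.3299, 0.1740).
Drum 2:
Rachford–Rice: g(ψ₂) = Σ zᵢ(Kᵢ−1)/(1+ψ₂(Kᵢ−1)) = 0.
Feasibility: ΣzᵢKᵢ = 1.080, Σzᵢ/Kᵢ = 1.471 — both > 1, two phases present.
Newton iteration, ψ₂⁰ = 0.33:
  ψ₂ = 0.330: g = -0.0603, g' = -0.430 → ψ₂ = 0.190
  ψ₂ = 0.190: g = -0.0010, g' = -0.420 → ψ₂ = 0.187
Converged at ψ₂ = 0.187.
  1: x = 0.436, y = 0.759
  2: x = 0.368, y = 0.165
  3: x = 0.197, y = 0.076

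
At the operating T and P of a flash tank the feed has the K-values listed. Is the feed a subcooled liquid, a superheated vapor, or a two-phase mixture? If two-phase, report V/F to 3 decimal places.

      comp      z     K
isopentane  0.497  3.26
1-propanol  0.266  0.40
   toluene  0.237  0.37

two-phase, V/F = 0.586

ΣzᵢKᵢ = 1.814; Σzᵢ/Kᵢ = 1.458.
Both exceed 1, so a two-phase solution exists.
Newton iteration, ψ⁰ = 0.5:
  ψ = 0.500: g = 0.0814, g' = -0.955 → ψ = 0.585
  ψ = 0.585: g = 0.0012, g' = -0.934 → ψ = 0.586
Converged at ψ = 0.586.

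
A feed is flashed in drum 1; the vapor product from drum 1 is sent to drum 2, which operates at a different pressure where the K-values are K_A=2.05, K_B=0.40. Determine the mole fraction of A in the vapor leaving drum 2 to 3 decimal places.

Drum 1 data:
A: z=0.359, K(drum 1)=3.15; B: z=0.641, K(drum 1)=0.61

Drum 1:
Rachford–Rice: g(ψ₁) = Σ zᵢ(Kᵢ−1)/(1+ψ₁(Kᵢ−1)) = 0.
g(0) = ΣzᵢKᵢ − 1 = 0.522 and g(1) = 1 − Σzᵢ/Kᵢ = -0.165, so a root lies in (0, 1).
Newton iteration, ψ₁⁰ = 0.55:
  ψ₁ = 0.550: g = 0.0354, g' = -0.506 → ψ₁ = 0.620
  ψ₁ = 0.620: g = 0.0012, g' = -0.475 → ψ₁ = 0.622
Converged at ψ₁ = 0.622.
Drum-1 compositions:
  A: x = 0.154, y = 0.484
  B: x = 0.846, y = 0.516
Drum-2 feed = drum-1 vapor: z₂ = (0.4837, 0.5163).
Drum 2:
Iterate (Newton) starting at ψ₂ = 0.5:
  ψ₂ = 0.500: g = -0.1096, g' = -0.609 → ψ₂ = 0.320
  ψ₂ = 0.320: g = -0.0033, g' = -0.583 → ψ₂ = 0.314
Converged at ψ₂ = 0.314.
  A: x = 0.364, y = 0.745
  B: x = 0.636, y = 0.255

y_A (drum 2) = 0.745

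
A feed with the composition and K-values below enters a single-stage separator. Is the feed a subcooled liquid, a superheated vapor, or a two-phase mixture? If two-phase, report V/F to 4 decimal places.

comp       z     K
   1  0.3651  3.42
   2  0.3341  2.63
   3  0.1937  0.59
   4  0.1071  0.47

superheated vapor

ΣzᵢKᵢ = 2.2919; Σzᵢ/Kᵢ = 0.7900.
Since Σzᵢ/Kᵢ < 1 the mixture is above its dew point — single vapor phase.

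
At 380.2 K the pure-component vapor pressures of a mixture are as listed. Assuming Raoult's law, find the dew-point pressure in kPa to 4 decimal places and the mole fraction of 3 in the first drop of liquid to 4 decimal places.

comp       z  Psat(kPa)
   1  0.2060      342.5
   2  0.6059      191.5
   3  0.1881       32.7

Pdew = 105.0672 kPa, x_3 = 0.6044

At the dew point ψ → 1, so Σzᵢ/Kᵢ = 1 with Kᵢ = Pᵢˢᵃᵗ/P ⇒ 1/P = Σzᵢ/Pᵢˢᵃᵗ.
1/P = 0.2060/342.5 + 0.6059/191.5 + 0.1881/32.7 = 0.0095177 ⇒ P = 105.0672 kPa
xᵢ = zᵢP/Pᵢˢᵃᵗ ⇒ x_3 = 0.1881·105.0672/32.7 = 0.6044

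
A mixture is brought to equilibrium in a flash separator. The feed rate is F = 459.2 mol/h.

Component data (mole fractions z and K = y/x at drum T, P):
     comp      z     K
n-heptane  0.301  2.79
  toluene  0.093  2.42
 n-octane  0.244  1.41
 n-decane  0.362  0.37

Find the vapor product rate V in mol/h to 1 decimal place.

Material balance + equilibrium reduce to Σ zᵢ(Kᵢ−1)/(1+V/F(Kᵢ−1)) = 0.
Check two-phase: ΣzᵢKᵢ = 1.543 > 1 and Σzᵢ/Kᵢ = 1.298 > 1, so g(0) = 0.543 > 0 and g(1) = -0.298 < 0.
Newton iteration, V/F⁰ = 0.35:
  V/F = 0.350: g = 0.2144, g' = -0.716 → V/F = 0.649
  V/F = 0.649: g = 0.0109, g' = -0.694 → V/F = 0.665
Converged at V/F = 0.665.
Then V = V/F·F = 0.6650·459.2 = 305.4 mol/h and L = F − V = 153.8 mol/h.

V = 305.4 mol/h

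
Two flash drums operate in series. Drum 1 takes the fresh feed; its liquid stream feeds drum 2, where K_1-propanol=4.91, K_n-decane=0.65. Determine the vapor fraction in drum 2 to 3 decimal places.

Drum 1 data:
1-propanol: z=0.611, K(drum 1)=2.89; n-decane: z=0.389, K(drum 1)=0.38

Drum 1:
Binary case is linear: z₁(K₁−1)(1+ψ₁(K₂−1)) + z₂(K₂−1)(1+ψ₁(K₁−1)) = 0
⇒ ψ₁ = [z₁(K₁−1)+z₂(K₂−1)] / [−(K₁−1)(K₂−1)] = 0.9136/1.1718 = 0.780
Drum-1 compositions:
  1-propanol: x = 0.247, y = 0.714
  n-decane: x = 0.753, y = 0.286
Drum-2 feed = drum-1 liquid: z₂ = (0.2470, 0.7530).
Drum 2:
Rachford–Rice: g(ψ₂) = Σ zᵢ(Kᵢ−1)/(1+ψ₂(Kᵢ−1)) = 0.
Feasibility: ΣzᵢKᵢ = 1.702, Σzᵢ/Kᵢ = 1.209 — both > 1, two phases present.
Newton–Raphson from ψ₂ = 0.5:
  ψ₂ = 0.500: g = 0.0074, g' = -0.568 → ψ₂ = 0.513
Converged at ψ₂ = 0.513.
  1-propanol: x = 0.082, y = 0.403
  n-decane: x = 0.918, y = 0.597

V/F (drum 2) = 0.513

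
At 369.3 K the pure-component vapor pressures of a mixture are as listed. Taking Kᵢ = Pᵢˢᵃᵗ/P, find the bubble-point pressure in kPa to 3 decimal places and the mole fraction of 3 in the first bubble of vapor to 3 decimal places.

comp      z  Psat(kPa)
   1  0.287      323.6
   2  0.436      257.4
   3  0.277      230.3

At the bubble point ψ → 0, so ΣzᵢKᵢ = 1 with Kᵢ = Pᵢˢᵃᵗ/P ⇒ P = ΣzᵢPᵢˢᵃᵗ.
P = 0.287·323.6 + 0.436·257.4 + 0.277·230.3 = 268.893 kPa
yᵢ = zᵢPᵢˢᵃᵗ/P ⇒ y_3 = 0.277·230.3/268.893 = 0.237

Pbub = 268.893 kPa, y_3 = 0.237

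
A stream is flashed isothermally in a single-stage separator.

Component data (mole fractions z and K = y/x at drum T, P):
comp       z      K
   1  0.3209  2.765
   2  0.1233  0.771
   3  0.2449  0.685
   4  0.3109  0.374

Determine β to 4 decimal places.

β = 0.3237

Iterate (Newton) starting at β = 0.5:
  β = 0.5000: g = -0.10588, g' = -0.5827 → β = 0.3183
  β = 0.3183: g = 0.00340, g' = -0.6374 → β = 0.3236
  β = 0.3236: g = 0.00001, g' = -0.6342 → β = 0.3237
Converged at β = 0.3237.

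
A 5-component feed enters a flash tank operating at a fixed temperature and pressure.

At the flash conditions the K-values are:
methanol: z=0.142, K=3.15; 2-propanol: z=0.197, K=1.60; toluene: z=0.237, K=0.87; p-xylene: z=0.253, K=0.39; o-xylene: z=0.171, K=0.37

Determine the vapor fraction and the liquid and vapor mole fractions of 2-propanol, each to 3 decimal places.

Let ψ = V/F and solve Σ zᵢ(Kᵢ−1)/(1+ψ(Kᵢ−1)) = 0.
g(0) = ΣzᵢKᵢ − 1 = 0.131 and g(1) = 1 − Σzᵢ/Kᵢ = -0.551, so a root lies in (0, 1).
Newton–Raphson from ψ = 0.54:
  ψ = 0.540: g = -0.1960, g' = -0.551 → ψ = 0.184
  ψ = 0.184: g = -0.0022, g' = -0.605 → ψ = 0.181
Converged at ψ = 0.181.
Compositions from xᵢ = zᵢ/(1+ψ(Kᵢ−1)), yᵢ = Kᵢxᵢ:
  methanol: x = 0.102, y = 0.322
  2-propanol: x = 0.178, y = 0.284
  toluene: x = 0.243, y = 0.211
  p-xylene: x = 0.284, y = 0.111
  o-xylene: x = 0.193, y = 0.071

ψ = 0.181, x_2-propanol = 0.178, y_2-propanol = 0.284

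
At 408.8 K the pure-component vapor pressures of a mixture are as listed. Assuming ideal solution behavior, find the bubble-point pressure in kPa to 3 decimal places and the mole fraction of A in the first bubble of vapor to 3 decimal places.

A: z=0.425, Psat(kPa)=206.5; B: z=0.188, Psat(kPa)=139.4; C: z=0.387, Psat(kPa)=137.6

At the bubble point ψ → 0, so ΣzᵢKᵢ = 1 with Kᵢ = Pᵢˢᵃᵗ/P ⇒ P = ΣzᵢPᵢˢᵃᵗ.
P = 0.425·206.5 + 0.188·139.4 + 0.387·137.6 = 167.221 kPa
yᵢ = zᵢPᵢˢᵃᵗ/P ⇒ y_A = 0.425·206.5/167.221 = 0.525

Pbub = 167.221 kPa, y_A = 0.525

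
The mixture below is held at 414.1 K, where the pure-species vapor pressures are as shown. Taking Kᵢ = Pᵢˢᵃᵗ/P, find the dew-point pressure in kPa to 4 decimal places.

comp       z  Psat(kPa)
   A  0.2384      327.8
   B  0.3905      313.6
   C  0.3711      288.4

Pdew = 306.8196 kPa

At the dew point ψ → 1, so Σzᵢ/Kᵢ = 1 with Kᵢ = Pᵢˢᵃᵗ/P ⇒ 1/P = Σzᵢ/Pᵢˢᵃᵗ.
1/P = 0.2384/327.8 + 0.3905/313.6 + 0.3711/288.4 = 0.0032592 ⇒ P = 306.8196 kPa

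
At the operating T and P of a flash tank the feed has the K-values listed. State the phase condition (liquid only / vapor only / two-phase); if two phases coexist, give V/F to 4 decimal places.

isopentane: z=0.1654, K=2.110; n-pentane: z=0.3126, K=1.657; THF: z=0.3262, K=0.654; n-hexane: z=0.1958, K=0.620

two-phase, V/F = 0.6746

ΣzᵢKᵢ = 1.2017; Σzᵢ/Kᵢ = 1.0816.
Both exceed 1, so a two-phase solution exists.
Newton iteration, ψ⁰ = 0.52:
  ψ = 0.5200: g = 0.03913, g' = -0.2589 → ψ = 0.6712
  ψ = 0.6712: g = 0.00086, g' = -0.2491 → ψ = 0.6746
Converged at ψ = 0.6746.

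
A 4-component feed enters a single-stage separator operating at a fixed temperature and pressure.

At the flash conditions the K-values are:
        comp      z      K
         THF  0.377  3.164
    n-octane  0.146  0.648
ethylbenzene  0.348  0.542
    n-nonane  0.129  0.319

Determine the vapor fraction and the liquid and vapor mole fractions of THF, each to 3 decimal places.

ψ = 0.485, x_THF = 0.184, y_THF = 0.582

Let ψ = V/F and solve Σ zᵢ(Kᵢ−1)/(1+ψ(Kᵢ−1)) = 0.
Check two-phase: ΣzᵢKᵢ = 1.517 > 1 and Σzᵢ/Kᵢ = 1.391 > 1, so g(0) = 0.517 > 0 and g(1) = -0.391 < 0.
Newton–Raphson from ψ = 0.5:
  ψ = 0.500: g = -0.0104, g' = -0.694 → ψ = 0.485
Converged at ψ = 0.485.
Compositions from xᵢ = zᵢ/(1+ψ(Kᵢ−1)), yᵢ = Kᵢxᵢ:
  THF: x = 0.184, y = 0.582
  n-octane: x = 0.176, y = 0.114
  ethylbenzene: x = 0.447, y = 0.242
  n-nonane: x = 0.193, y = 0.061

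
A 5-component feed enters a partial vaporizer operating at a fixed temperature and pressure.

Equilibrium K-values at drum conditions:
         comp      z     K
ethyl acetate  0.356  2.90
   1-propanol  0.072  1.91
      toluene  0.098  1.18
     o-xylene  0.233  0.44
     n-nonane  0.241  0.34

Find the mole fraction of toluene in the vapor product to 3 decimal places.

y_toluene = 0.106

Rachford–Rice: g(ψ) = Σ zᵢ(Kᵢ−1)/(1+ψ(Kᵢ−1)) = 0.
Feasibility: ΣzᵢKᵢ = 1.470, Σzᵢ/Kᵢ = 1.482 — both > 1, two phases present.
Iterate (Newton) starting at ψ = 0.49:
  ψ = 0.490: g = -0.0031, g' = -0.744 → ψ = 0.486
Converged at ψ = 0.486.
Compositions from xᵢ = zᵢ/(1+ψ(Kᵢ−1)), yᵢ = Kᵢxᵢ:
  ethyl acetate: x = 0.185, y = 0.537
  1-propanol: x = 0.050, y = 0.095
  toluene: x = 0.090, y = 0.106
  o-xylene: x = 0.320, y = 0.141
  n-nonane: x = 0.355, y = 0.121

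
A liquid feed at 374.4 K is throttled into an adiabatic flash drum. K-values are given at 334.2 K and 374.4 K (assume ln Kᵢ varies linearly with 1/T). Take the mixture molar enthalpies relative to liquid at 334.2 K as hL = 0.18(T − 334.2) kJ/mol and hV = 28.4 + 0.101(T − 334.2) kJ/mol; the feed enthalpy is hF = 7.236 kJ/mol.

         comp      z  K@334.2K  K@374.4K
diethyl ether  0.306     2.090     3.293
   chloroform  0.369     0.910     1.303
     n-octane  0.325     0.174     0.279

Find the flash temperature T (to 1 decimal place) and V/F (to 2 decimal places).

Adiabatic flash: solve Rachford–Rice at each trial T, then check hF = ψ·hV(T) + (1−ψ)·hL(T).
  T = 334.2 K: K = (2.090, 0.910, 0.174), RR gives ψ = 0.055, H_out = 1.566 kJ/mol
  T = 374.4 K: K = (3.293, 1.303, 0.279), RR gives ψ = 0.572, H_out = 21.665 kJ/mol
  T = 354.3 K: K = (2.657, 1.100, 0.223), RR gives ψ = 0.364, H_out = 13.379 kJ/mol
  T = 344.2 K: K = (2.364, 1.003, 0.198), RR gives ψ = 0.228, H_out = 8.105 kJ/mol
  T = 339.2 K: K = (2.225, 0.956, 0.186), RR gives ψ = 0.148, H_out = 5.042 kJ/mol
  T = 341.7 K: K = (2.294, 0.979, 0.192), RR gives ψ = 0.189, H_out = 6.619 kJ/mol
  T = 342.9 K: K = (2.327, 0.991, 0.195), RR gives ψ = 0.208, H_out = 7.343 kJ/mol
Linear interpolation between T = 341.7 (H_out = 6.619) and T = 342.9 (H_out = 7.343) on hF = 7.236 gives T ≈ 342.7 K, at which ψ = 0.21.

T = 342.7 K, V/F = 0.21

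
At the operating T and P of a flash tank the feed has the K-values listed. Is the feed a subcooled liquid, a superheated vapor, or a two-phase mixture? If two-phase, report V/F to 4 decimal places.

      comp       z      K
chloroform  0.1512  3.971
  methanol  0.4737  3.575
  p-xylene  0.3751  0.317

ΣzᵢKᵢ = 2.4128; Σzᵢ/Kᵢ = 1.3539.
Both exceed 1, so a two-phase solution exists.
Material balance + equilibrium reduce to Σ zᵢ(Kᵢ−1)/(1+ψ(Kᵢ−1)) = 0.
Iterate (Newton) starting at ψ = 0.5:
  ψ = 0.5000: g = 0.32491, g' = -1.2198 → ψ = 0.7664
  ψ = 0.7664: g = 0.00975, g' = -1.2500 → ψ = 0.7742
  ψ = 0.7742: g = -0.00004, g' = -1.2610 → ψ = 0.7741
Converged at ψ = 0.7741.

two-phase, V/F = 0.7741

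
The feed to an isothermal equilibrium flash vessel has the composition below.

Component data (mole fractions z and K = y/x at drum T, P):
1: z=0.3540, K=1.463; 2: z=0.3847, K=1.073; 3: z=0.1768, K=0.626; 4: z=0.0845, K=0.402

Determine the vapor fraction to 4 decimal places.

ψ = 0.5442

Rachford–Rice: g(ψ) = Σ zᵢ(Kᵢ−1)/(1+ψ(Kᵢ−1)) = 0.
g(0) = ΣzᵢKᵢ − 1 = 0.0753 and g(1) = 1 − Σzᵢ/Kᵢ = -0.0931, so a root lies in (0, 1).
Newton iteration, ψ⁰ = 0.5:
  ψ = 0.5000: g = 0.00677, g' = -0.1509 → ψ = 0.5449
  ψ = 0.5449: g = -0.00011, g' = -0.1558 → ψ = 0.5442
Converged at ψ = 0.5442.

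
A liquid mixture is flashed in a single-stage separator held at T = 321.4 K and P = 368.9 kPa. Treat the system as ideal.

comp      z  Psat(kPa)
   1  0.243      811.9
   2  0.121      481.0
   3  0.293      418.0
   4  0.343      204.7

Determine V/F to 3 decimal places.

Raoult's law: Kᵢ = Pᵢˢᵃᵗ/P = Pᵢˢᵃᵗ/368.9.
  K_1 = 811.9/368.9 = 2.20087, K_2 = 481.0/368.9 = 1.30388, K_3 = 418.0/368.9 = 1.13310, K_4 = 204.7/368.9 = 0.55489
Iterate (Newton) starting at V/F = 0.5:
  V/F = 0.500: g = 0.0544, g' = -0.262 → V/F = 0.708
  V/F = 0.708: g = 0.0008, g' = -0.259 → V/F = 0.711
Converged at V/F = 0.711.

V/F = 0.711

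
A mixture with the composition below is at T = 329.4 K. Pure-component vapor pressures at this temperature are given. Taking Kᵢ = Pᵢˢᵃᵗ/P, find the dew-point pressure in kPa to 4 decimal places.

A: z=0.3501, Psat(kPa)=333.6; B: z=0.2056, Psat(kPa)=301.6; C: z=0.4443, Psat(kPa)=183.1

At the dew point ψ → 1, so Σzᵢ/Kᵢ = 1 with Kᵢ = Pᵢˢᵃᵗ/P ⇒ 1/P = Σzᵢ/Pᵢˢᵃᵗ.
1/P = 0.3501/333.6 + 0.2056/301.6 + 0.4443/183.1 = 0.0041577 ⇒ P = 240.5175 kPa

Pdew = 240.5175 kPa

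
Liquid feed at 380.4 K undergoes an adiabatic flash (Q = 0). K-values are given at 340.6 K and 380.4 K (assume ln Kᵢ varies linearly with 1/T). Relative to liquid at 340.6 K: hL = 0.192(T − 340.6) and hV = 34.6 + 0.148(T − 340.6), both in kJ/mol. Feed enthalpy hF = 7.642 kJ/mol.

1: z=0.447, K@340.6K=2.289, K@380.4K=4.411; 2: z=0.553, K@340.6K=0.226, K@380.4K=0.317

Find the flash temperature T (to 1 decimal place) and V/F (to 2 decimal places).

T = 344.3 K, V/F = 0.20

Adiabatic flash: solve Rachford–Rice at each trial T, then check hF = ψ·hV(T) + (1−ψ)·hL(T).
  T = 340.6 K: K = (2.289, 0.226), RR gives ψ = 0.149, H_out = 5.138 kJ/mol
  T = 380.4 K: K = (4.411, 0.317), RR gives ψ = 0.492, H_out = 23.814 kJ/mol
  T = 360.5 K: K = (3.236, 0.270), RR gives ψ = 0.365, H_out = 16.134 kJ/mol
  T = 350.6 K: K = (2.737, 0.248), RR gives ψ = 0.276, H_out = 11.347 kJ/mol
  T = 345.6 K: K = (2.506, 0.237), RR gives ψ = 0.219, H_out = 8.475 kJ/mol
  T = 343.1 K: K = (2.396, 0.231), RR gives ψ = 0.185, H_out = 6.876 kJ/mol
  T = 344.4 K: K = (2.453, 0.234), RR gives ψ = 0.203, H_out = 7.723 kJ/mol
Linear interpolation between T = 343.1 (H_out = 6.876) and T = 344.4 (H_out = 7.723) on hF = 7.642 gives T ≈ 344.3 K, at which ψ = 0.20.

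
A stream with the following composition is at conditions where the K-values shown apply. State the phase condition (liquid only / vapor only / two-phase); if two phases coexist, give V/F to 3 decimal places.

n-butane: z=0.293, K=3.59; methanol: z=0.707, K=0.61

ΣzᵢKᵢ = 1.483; Σzᵢ/Kᵢ = 1.241.
Both exceed 1, so a two-phase solution exists.
Rachford–Rice: g(ψ) = Σ zᵢ(Kᵢ−1)/(1+ψ(Kᵢ−1)) = 0.
Binary case is linear: z₁(K₁−1)(1+ψ(K₂−1)) + z₂(K₂−1)(1+ψ(K₁−1)) = 0
⇒ ψ = [z₁(K₁−1)+z₂(K₂−1)] / [−(K₁−1)(K₂−1)] = 0.4831/1.0101 = 0.478

two-phase, V/F = 0.478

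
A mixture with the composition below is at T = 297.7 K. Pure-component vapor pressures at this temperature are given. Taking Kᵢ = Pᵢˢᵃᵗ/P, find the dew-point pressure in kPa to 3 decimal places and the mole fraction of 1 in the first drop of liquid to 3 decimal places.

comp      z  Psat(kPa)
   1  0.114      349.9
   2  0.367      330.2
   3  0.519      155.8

At the dew point ψ → 1, so Σzᵢ/Kᵢ = 1 with Kᵢ = Pᵢˢᵃᵗ/P ⇒ 1/P = Σzᵢ/Pᵢˢᵃᵗ.
1/P = 0.114/349.9 + 0.367/330.2 + 0.519/155.8 = 0.004768 ⇒ P = 209.712 kPa
xᵢ = zᵢP/Pᵢˢᵃᵗ ⇒ x_1 = 0.114·209.712/349.9 = 0.068

Pdew = 209.712 kPa, x_1 = 0.068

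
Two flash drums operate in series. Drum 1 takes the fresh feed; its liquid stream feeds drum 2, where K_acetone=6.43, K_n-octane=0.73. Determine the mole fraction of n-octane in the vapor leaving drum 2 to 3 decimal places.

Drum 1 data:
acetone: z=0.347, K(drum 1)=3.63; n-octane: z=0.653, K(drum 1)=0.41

Drum 1:
Binary case is linear: z₁(K₁−1)(1+ψ₁(K₂−1)) + z₂(K₂−1)(1+ψ₁(K₁−1)) = 0
⇒ ψ₁ = [z₁(K₁−1)+z₂(K₂−1)] / [−(K₁−1)(K₂−1)] = 0.5273/1.5517 = 0.340
Drum-1 compositions:
  acetone: x = 0.183, y = 0.665
  n-octane: x = 0.817, y = 0.335
Drum-2 feed = drum-1 liquid: z₂ = (0.1832, 0.8168).
Drum 2:
Let ψ₂ = V/F and solve Σ zᵢ(Kᵢ−1)/(1+ψ₂(Kᵢ−1)) = 0.
Check two-phase: ΣzᵢKᵢ = 1.774 > 1 and Σzᵢ/Kᵢ = 1.147 > 1, so g(0) = 0.774 > 0 and g(1) = -0.147 < 0.
Newton–Raphson from ψ₂ = 0.5:
  ψ₂ = 0.500: g = 0.0129, g' = -0.471 → ψ₂ = 0.527
  ψ₂ = 0.527: g = 0.0004, g' = -0.443 → ψ₂ = 0.528
Converged at ψ₂ = 0.528.
  acetone: x = 0.047, y = 0.305
  n-octane: x = 0.953, y = 0.695

y_n-octane (drum 2) = 0.695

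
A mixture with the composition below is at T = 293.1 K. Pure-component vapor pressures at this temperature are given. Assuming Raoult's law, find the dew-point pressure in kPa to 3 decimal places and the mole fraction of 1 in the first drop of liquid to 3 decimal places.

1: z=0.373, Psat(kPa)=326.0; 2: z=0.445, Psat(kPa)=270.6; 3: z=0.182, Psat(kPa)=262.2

Pdew = 287.126 kPa, x_1 = 0.329

At the dew point ψ → 1, so Σzᵢ/Kᵢ = 1 with Kᵢ = Pᵢˢᵃᵗ/P ⇒ 1/P = Σzᵢ/Pᵢˢᵃᵗ.
1/P = 0.373/326.0 + 0.445/270.6 + 0.182/262.2 = 0.003483 ⇒ P = 287.126 kPa
xᵢ = zᵢP/Pᵢˢᵃᵗ ⇒ x_1 = 0.373·287.126/326.0 = 0.329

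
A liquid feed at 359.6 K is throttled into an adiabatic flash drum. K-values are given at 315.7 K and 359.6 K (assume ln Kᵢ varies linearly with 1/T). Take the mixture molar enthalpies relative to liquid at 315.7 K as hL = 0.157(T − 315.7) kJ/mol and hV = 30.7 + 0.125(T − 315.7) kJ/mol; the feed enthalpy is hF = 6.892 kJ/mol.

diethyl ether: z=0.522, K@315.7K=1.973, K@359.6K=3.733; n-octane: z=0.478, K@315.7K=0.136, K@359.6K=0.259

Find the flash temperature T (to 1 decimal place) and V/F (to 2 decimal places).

T = 321.0 K, V/F = 0.20

Adiabatic flash: solve Rachford–Rice at each trial T, then check hF = ψ·hV(T) + (1−ψ)·hL(T).
  T = 315.7 K: K = (1.973, 0.136), RR gives ψ = 0.113, H_out = 3.466 kJ/mol
  T = 359.6 K: K = (3.733, 0.259), RR gives ψ = 0.530, H_out = 22.406 kJ/mol
  T = 337.6 K: K = (2.769, 0.192), RR gives ψ = 0.375, H_out = 14.700 kJ/mol
  T = 326.6 K: K = (2.349, 0.162), RR gives ψ = 0.269, H_out = 9.865 kJ/mol
  T = 321.1 K: K = (2.154, 0.149), RR gives ψ = 0.199, H_out = 6.922 kJ/mol
  T = 318.4 K: K = (2.062, 0.142), RR gives ψ = 0.159, H_out = 5.279 kJ/mol
  T = 319.8 K: K = (2.110, 0.146), RR gives ψ = 0.180, H_out = 6.150 kJ/mol
Linear interpolation between T = 319.8 (H_out = 6.150) and T = 321.1 (H_out = 6.922) on hF = 6.892 gives T ≈ 321.0 K, at which ψ = 0.20.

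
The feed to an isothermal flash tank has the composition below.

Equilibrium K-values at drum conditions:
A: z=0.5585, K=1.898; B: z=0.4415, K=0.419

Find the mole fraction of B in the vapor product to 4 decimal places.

y_B = 0.2544

Rachford–Rice: g(β) = Σ zᵢ(Kᵢ−1)/(1+β(Kᵢ−1)) = 0.
Check two-phase: ΣzᵢKᵢ = 1.2450 > 1 and Σzᵢ/Kᵢ = 1.3480 > 1, so g(0) = 0.2450 > 0 and g(1) = -0.3480 < 0.
Newton–Raphson from β = 0.5:
  β = 0.5000: g = -0.01541, g' = -0.5106 → β = 0.4698
  β = 0.4698: g = -0.00009, g' = -0.5047 → β = 0.4696
Converged at β = 0.4696.
Compositions from xᵢ = zᵢ/(1+β(Kᵢ−1)), yᵢ = Kᵢxᵢ:
  A: x = 0.3928, y = 0.7456
  B: x = 0.6072, y = 0.2544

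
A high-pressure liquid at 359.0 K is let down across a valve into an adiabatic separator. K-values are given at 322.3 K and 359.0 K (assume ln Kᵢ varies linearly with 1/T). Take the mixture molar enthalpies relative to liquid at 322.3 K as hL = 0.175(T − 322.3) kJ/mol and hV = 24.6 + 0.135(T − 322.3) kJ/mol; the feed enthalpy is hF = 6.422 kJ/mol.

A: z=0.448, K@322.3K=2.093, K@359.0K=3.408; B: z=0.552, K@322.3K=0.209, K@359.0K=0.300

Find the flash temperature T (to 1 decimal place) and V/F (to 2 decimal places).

Adiabatic flash: solve Rachford–Rice at each trial T, then check hF = ψ·hV(T) + (1−ψ)·hL(T).
  T = 322.3 K: K = (2.093, 0.209), RR gives ψ = 0.061, H_out = 1.509 kJ/mol
  T = 359.0 K: K = (3.408, 0.300), RR gives ψ = 0.411, H_out = 15.924 kJ/mol
  T = 340.6 K: K = (2.704, 0.253), RR gives ψ = 0.276, H_out = 9.781 kJ/mol
  T = 331.5 K: K = (2.389, 0.231), RR gives ψ = 0.185, H_out = 6.090 kJ/mol
  T = 336.1 K: K = (2.546, 0.242), RR gives ψ = 0.234, H_out = 8.034 kJ/mol
  T = 333.8 K: K = (2.467, 0.236), RR gives ψ = 0.210, H_out = 7.084 kJ/mol
Linear interpolation between T = 331.5 (H_out = 6.090) and T = 333.8 (H_out = 7.084) on hF = 6.422 gives T ≈ 332.3 K, at which ψ = 0.19.

T = 332.3 K, V/F = 0.19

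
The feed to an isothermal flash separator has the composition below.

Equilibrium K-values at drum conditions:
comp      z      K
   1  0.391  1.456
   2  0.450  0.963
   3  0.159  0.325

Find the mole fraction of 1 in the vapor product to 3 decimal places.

y_1 = 0.495

Let ψ = V/F and solve Σ zᵢ(Kᵢ−1)/(1+ψ(Kᵢ−1)) = 0.
g(0) = ΣzᵢKᵢ − 1 = 0.054 and g(1) = 1 − Σzᵢ/Kᵢ = -0.225, so a root lies in (0, 1).
Newton–Raphson from ψ = 0.55:
  ψ = 0.550: g = -0.0451, g' = -0.236 → ψ = 0.359
  ψ = 0.359: g = -0.0052, g' = -0.187 → ψ = 0.331
  ψ = 0.331: g = -0.0001, g' = -0.182 → ψ = 0.330
Converged at ψ = 0.330.
Compositions from xᵢ = zᵢ/(1+ψ(Kᵢ−1)), yᵢ = Kᵢxᵢ:
  1: x = 0.340, y = 0.495
  2: x = 0.456, y = 0.439
  3: x = 0.205, y = 0.066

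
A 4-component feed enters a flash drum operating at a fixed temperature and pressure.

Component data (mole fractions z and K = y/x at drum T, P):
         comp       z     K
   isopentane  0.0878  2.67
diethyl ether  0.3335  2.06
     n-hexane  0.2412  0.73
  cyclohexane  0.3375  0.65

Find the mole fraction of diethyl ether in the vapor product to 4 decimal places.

y_diethyl ether = 0.3662

Material balance + equilibrium reduce to Σ zᵢ(Kᵢ−1)/(1+β(Kᵢ−1)) = 0.
g(0) = ΣzᵢKᵢ − 1 = 0.3169 and g(1) = 1 − Σzᵢ/Kᵢ = -0.0444, so a root lies in (0, 1).
Newton iteration, β⁰ = 0.46:
  β = 0.4600: g = 0.10541, g' = -0.3293 → β = 0.7801
  β = 0.7801: g = 0.01219, g' = -0.2649 → β = 0.8261
  β = 0.8261: g = 0.00010, g' = -0.2607 → β = 0.8265
Converged at β = 0.8265.
Compositions from xᵢ = zᵢ/(1+β(Kᵢ−1)), yᵢ = Kᵢxᵢ:
  isopentane: x = 0.0369, y = 0.0985
  diethyl ether: x = 0.1778, y = 0.3662
  n-hexane: x = 0.3105, y = 0.2267
  cyclohexane: x = 0.4749, y = 0.3087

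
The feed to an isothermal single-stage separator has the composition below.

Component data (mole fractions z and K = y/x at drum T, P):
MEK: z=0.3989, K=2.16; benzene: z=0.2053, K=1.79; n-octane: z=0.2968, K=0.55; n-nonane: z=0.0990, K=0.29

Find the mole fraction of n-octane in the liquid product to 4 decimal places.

x_n-octane = 0.4466

Newton iteration, β⁰ = 0.5:
  β = 0.5000: g = 0.12781, g' = -0.5009 → β = 0.7552
  β = 0.7552: g = -0.00562, g' = -0.5727 → β = 0.7454
  β = 0.7454: g = -0.00003, g' = -0.5664 → β = 0.7453
Converged at β = 0.7453.
Compositions from xᵢ = zᵢ/(1+β(Kᵢ−1)), yᵢ = Kᵢxᵢ:
  MEK: x = 0.2139, y = 0.4621
  benzene: x = 0.1292, y = 0.2313
  n-octane: x = 0.4466, y = 0.2456
  n-nonane: x = 0.2103, y = 0.0610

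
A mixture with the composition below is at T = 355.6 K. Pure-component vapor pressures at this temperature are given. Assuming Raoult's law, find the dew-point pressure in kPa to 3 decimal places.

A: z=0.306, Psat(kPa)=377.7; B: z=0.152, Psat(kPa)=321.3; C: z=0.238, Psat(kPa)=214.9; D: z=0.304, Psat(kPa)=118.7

Pdew = 201.946 kPa

At the dew point ψ → 1, so Σzᵢ/Kᵢ = 1 with Kᵢ = Pᵢˢᵃᵗ/P ⇒ 1/P = Σzᵢ/Pᵢˢᵃᵗ.
1/P = 0.306/377.7 + 0.152/321.3 + 0.238/214.9 + 0.304/118.7 = 0.004952 ⇒ P = 201.946 kPa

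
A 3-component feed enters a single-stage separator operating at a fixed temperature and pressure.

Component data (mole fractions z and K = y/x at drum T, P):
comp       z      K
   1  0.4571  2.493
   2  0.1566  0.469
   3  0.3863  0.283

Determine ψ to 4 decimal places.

ψ = 0.3225

Material balance + equilibrium reduce to Σ zᵢ(Kᵢ−1)/(1+ψ(Kᵢ−1)) = 0.
Check two-phase: ΣzᵢKᵢ = 1.3223 > 1 and Σzᵢ/Kᵢ = 1.8823 > 1, so g(0) = 0.3223 > 0 and g(1) = -0.8823 < 0.
Newton–Raphson from ψ = 0.52:
  ψ = 0.5200: g = -0.17233, g' = -0.9121 → ψ = 0.3311
  ψ = 0.3311: g = -0.00737, g' = -0.8628 → ψ = 0.3225
Converged at ψ = 0.3225.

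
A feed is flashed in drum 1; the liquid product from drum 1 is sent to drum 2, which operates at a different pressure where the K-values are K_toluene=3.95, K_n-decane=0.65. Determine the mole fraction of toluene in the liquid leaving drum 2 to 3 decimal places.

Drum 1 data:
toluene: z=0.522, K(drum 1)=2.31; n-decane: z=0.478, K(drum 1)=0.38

Drum 1:
Material balance + equilibrium reduce to Σ zᵢ(Kᵢ−1)/(1+ψ₁(Kᵢ−1)) = 0.
Check two-phase: ΣzᵢKᵢ = 1.387 > 1 and Σzᵢ/Kᵢ = 1.484 > 1, so g(0) = 0.387 > 0 and g(1) = -0.484 < 0.
Binary case is linear: z₁(K₁−1)(1+ψ₁(K₂−1)) + z₂(K₂−1)(1+ψ₁(K₁−1)) = 0
⇒ ψ₁ = [z₁(K₁−1)+z₂(K₂−1)] / [−(K₁−1)(K₂−1)] = 0.3875/0.8122 = 0.477
Drum-1 compositions:
  toluene: x = 0.321, y = 0.742
  n-decane: x = 0.679, y = 0.258
Drum-2 feed = drum-1 liquid: z₂ = (0.3212, 0.6788).
Drum 2:
Material balance + equilibrium reduce to Σ zᵢ(Kᵢ−1)/(1+ψ₂(Kᵢ−1)) = 0.
Feasibility: ΣzᵢKᵢ = 1.710, Σzᵢ/Kᵢ = 1.126 — both > 1, two phases present.
Binary case is linear: z₁(K₁−1)(1+ψ₂(K₂−1)) + z₂(K₂−1)(1+ψ₂(K₁−1)) = 0
⇒ ψ₂ = [z₁(K₁−1)+z₂(K₂−1)] / [−(K₁−1)(K₂−1)] = 0.7101/1.0325 = 0.688
  toluene: x = 0.106, y = 0.419
  n-decane: x = 0.894, y = 0.581

x_toluene (drum 2) = 0.106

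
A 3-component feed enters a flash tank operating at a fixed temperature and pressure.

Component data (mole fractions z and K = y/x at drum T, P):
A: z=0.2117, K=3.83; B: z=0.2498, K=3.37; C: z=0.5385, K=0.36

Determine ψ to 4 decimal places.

ψ = 0.5115

Rachford–Rice: g(ψ) = Σ zᵢ(Kᵢ−1)/(1+ψ(Kᵢ−1)) = 0.
Feasibility: ΣzᵢKᵢ = 1.8465, Σzᵢ/Kᵢ = 1.6252 — both > 1, two phases present.
Newton–Raphson from ψ = 0.5:
  ψ = 0.5000: g = 0.01221, g' = -1.0616 → ψ = 0.5115
Converged at ψ = 0.5115.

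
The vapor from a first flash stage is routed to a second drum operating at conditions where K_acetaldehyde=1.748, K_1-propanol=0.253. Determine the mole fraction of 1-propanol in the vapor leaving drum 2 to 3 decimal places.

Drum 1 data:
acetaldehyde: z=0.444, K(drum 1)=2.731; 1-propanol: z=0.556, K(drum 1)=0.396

Drum 1:
Let ψ₁ = V/F and solve Σ zᵢ(Kᵢ−1)/(1+ψ₁(Kᵢ−1)) = 0.
Feasibility: ΣzᵢKᵢ = 1.433, Σzᵢ/Kᵢ = 1.567 — both > 1, two phases present.
Binary case is linear: z₁(K₁−1)(1+ψ₁(K₂−1)) + z₂(K₂−1)(1+ψ₁(K₁−1)) = 0
⇒ ψ₁ = [z₁(K₁−1)+z₂(K₂−1)] / [−(K₁−1)(K₂−1)] = 0.4327/1.0455 = 0.414
Drum-1 compositions:
  acetaldehyde: x = 0.259, y = 0.706
  1-propanol: x = 0.741, y = 0.294
Drum-2 feed = drum-1 vapor: z₂ = (0.7064, 0.2936).
Drum 2:
Material balance + equilibrium reduce to Σ zᵢ(Kᵢ−1)/(1+ψ₂(Kᵢ−1)) = 0.
Check two-phase: ΣzᵢKᵢ = 1.309 > 1 and Σzᵢ/Kᵢ = 1.564 > 1, so g(0) = 0.309 > 0 and g(1) = -0.564 < 0.
Newton iteration, ψ₂⁰ = 0.5:
  ψ₂ = 0.500: g = 0.0346, g' = -0.627 → ψ₂ = 0.555
  ψ₂ = 0.555: g = -0.0013, g' = -0.675 → ψ₂ = 0.553
Converged at ψ₂ = 0.553.
  acetaldehyde: x = 0.500, y = 0.873
  1-propanol: x = 0.500, y = 0.127

y_1-propanol (drum 2) = 0.127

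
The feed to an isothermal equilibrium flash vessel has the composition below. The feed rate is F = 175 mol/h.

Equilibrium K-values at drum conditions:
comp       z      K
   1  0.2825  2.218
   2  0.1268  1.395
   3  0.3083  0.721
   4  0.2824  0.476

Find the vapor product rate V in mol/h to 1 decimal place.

Rachford–Rice: g(ψ) = Σ zᵢ(Kᵢ−1)/(1+ψ(Kᵢ−1)) = 0.
Check two-phase: ΣzᵢKᵢ = 1.1602 > 1 and Σzᵢ/Kᵢ = 1.2391 > 1, so g(0) = 0.1602 > 0 and g(1) = -0.2391 < 0.
Iterate (Newton) starting at ψ = 0.5:
  ψ = 0.5000: g = -0.04480, g' = -0.3505 → ψ = 0.3722
  ψ = 0.3722: g = 0.00062, g' = -0.3630 → ψ = 0.3739
Converged at ψ = 0.3739.
Then V = ψ·F = 0.3739·175 = 65.4 mol/h and L = F − V = 109.6 mol/h.

V = 65.4 mol/h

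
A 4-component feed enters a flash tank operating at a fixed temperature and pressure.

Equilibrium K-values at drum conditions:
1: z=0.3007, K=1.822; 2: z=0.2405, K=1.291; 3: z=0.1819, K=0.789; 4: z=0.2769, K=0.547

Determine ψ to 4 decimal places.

ψ = 0.6397

Material balance + equilibrium reduce to Σ zᵢ(Kᵢ−1)/(1+ψ(Kᵢ−1)) = 0.
Check two-phase: ΣzᵢKᵢ = 1.1533 > 1 and Σzᵢ/Kᵢ = 1.0881 > 1, so g(0) = 0.1533 > 0 and g(1) = -0.0881 < 0.
Newton iteration, ψ⁰ = 0.5:
  ψ = 0.5000: g = 0.03120, g' = -0.2227 → ψ = 0.6401
  ψ = 0.6401: g = -0.00008, g' = -0.2252 → ψ = 0.6397
Converged at ψ = 0.6397.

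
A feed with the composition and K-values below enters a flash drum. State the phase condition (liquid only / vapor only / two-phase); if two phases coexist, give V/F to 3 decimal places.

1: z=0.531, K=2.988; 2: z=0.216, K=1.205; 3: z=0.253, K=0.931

ΣzᵢKᵢ = 2.082; Σzᵢ/Kᵢ = 0.629.
Since Σzᵢ/Kᵢ < 1 the mixture is above its dew point — single vapor phase.

vapor only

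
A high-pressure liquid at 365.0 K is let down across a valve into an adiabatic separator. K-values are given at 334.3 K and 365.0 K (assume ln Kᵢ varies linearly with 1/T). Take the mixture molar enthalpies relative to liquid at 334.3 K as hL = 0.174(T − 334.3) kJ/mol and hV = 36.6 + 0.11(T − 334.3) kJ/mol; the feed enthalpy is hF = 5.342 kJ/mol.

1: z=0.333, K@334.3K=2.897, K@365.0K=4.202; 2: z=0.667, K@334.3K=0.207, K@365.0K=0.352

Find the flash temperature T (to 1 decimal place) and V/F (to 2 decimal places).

Adiabatic flash: solve Rachford–Rice at each trial T, then check hF = ψ·hV(T) + (1−ψ)·hL(T).
  T = 334.3 K: K = (2.897, 0.207), RR gives ψ = 0.068, H_out = 2.500 kJ/mol
  T = 365.0 K: K = (4.202, 0.352), RR gives ψ = 0.306, H_out = 15.926 kJ/mol
  T = 349.6 K: K = (3.515, 0.273), RR gives ψ = 0.193, H_out = 9.530 kJ/mol
  T = 342.0 K: K = (3.200, 0.239), RR gives ψ = 0.134, H_out = 6.186 kJ/mol
  T = 338.1 K: K = (3.045, 0.222), RR gives ψ = 0.102, H_out = 4.367 kJ/mol
  T = 340.1 K: K = (3.124, 0.231), RR gives ψ = 0.119, H_out = 5.310 kJ/mol
Linear interpolation between T = 340.1 (H_out = 5.310) and T = 342.0 (H_out = 6.186) on hF = 5.342 gives T ≈ 340.2 K, at which ψ = 0.12.

T = 340.2 K, V/F = 0.12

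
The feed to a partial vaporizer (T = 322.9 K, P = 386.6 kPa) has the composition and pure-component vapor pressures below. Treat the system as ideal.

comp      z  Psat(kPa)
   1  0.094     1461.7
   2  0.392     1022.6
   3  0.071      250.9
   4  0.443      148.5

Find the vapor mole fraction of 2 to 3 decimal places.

y_2 = 0.545

Raoult's law: Kᵢ = Pᵢˢᵃᵗ/P = Pᵢˢᵃᵗ/386.6.
  K_1 = 1461.7/386.6 = 3.78091, K_2 = 1022.6/386.6 = 2.64511, K_3 = 250.9/386.6 = 0.64899, K_4 = 148.5/386.6 = 0.38412
Let ψ = V/F and solve Σ zᵢ(Kᵢ−1)/(1+ψ(Kᵢ−1)) = 0.
g(0) = ΣzᵢKᵢ − 1 = 0.609 and g(1) = 1 − Σzᵢ/Kᵢ = -0.436, so a root lies in (0, 1).
Newton iteration, ψ⁰ = 0.5:
  ψ = 0.500: g = 0.0387, g' = -0.810 → ψ = 0.548
Converged at ψ = 0.548.
Compositions from xᵢ = zᵢ/(1+ψ(Kᵢ−1)), yᵢ = Kᵢxᵢ:
  1: x = 0.037, y = 0.141
  2: x = 0.206, y = 0.545
  3: x = 0.088, y = 0.057
  4: x = 0.669, y = 0.257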